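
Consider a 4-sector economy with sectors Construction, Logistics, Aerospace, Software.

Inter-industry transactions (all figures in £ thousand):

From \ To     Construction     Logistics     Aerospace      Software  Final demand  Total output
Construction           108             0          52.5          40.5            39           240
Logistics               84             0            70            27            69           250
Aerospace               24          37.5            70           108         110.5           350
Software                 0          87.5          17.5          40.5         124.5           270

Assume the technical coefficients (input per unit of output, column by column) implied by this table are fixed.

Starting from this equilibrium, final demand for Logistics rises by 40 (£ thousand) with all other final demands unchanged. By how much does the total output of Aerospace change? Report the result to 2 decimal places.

Δx_3 = 22.20

Technical coefficients a_ij = z_ij / X_j:
  a_11 = 108/240 = 0.45, a_21 = 84/240 = 0.35, a_31 = 24/240 = 0.10, a_41 = 0/240 = 0.00
  a_12 = 0/250 = 0.00, a_22 = 0/250 = 0.00, a_32 = 37.5/250 = 0.15, a_42 = 87.5/250 = 0.35
  a_13 = 52.5/350 = 0.15, a_23 = 70/350 = 0.20, a_33 = 70/350 = 0.20, a_43 = 17.5/350 = 0.05
  a_14 = 40.5/270 = 0.15, a_24 = 27/270 = 0.10, a_34 = 108/270 = 0.40, a_44 = 40.5/270 = 0.15
I − A =
  [   0.55     0.00    -0.15    -0.15]
  [  -0.35     1.00    -0.20    -0.10]
  [  -0.10    -0.15     0.80    -0.40]
  [   0.00    -0.35    -0.05     0.85]
Compute the cofactors C_ij = (−1)^(i+j)·(3×3 minor ij) of I−A; the adjugate is their transpose:
adj(I−A) = Cᵀ =
  [ 0.577750   0.083250   0.140250   0.177750]
  [ 0.248500   0.349500   0.143500   0.152500]
  [ 0.175125   0.152375   0.429875   0.251125]
  [ 0.112625   0.152875   0.084375   0.400625]
det(I−A) = Σ_j (I−A)_1j·C_1j = (0.55)(0.577750) + (0.00)(0.248500) + (-0.15)(0.175125) + (-0.15)(0.112625) = 0.2746
(I − A)⁻¹ = adj(I−A) / det(I−A) ≈
  [   2.1040     0.3032     0.5107     0.6473]
  [   0.9050     1.2728     0.5226     0.5554]
  [   0.6377     0.5549     1.5655     0.9145]
  [   0.4101     0.5567     0.3073     1.4589]
Δx = (I − A)⁻¹ Δd with Δd having +40 in the Logistics component and 0 elsewhere.
So Δx_3 = L_32 · (+40), where L_32 = adj(I−A)_32 / det(I−A) = 0.152375 / 0.2746.
Δx_3 = 0.152375 × (+40) / 0.2746 = 6.095 / 0.2746 ≈ 22.20.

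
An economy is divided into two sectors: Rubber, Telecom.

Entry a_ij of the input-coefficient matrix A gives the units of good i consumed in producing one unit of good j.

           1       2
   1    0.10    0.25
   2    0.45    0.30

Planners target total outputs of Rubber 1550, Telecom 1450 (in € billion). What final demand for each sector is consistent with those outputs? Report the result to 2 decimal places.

d_1 = 1032.50, d_2 = 317.50

I − A =
  [   0.90    -0.25]
  [  -0.45     0.70]
d = (I − A) x:
  d_1 = (+0.90)·1550 + (-0.25)·1450 = 1032.50
  d_2 = (-0.45)·1550 + (+0.70)·1450 = 317.50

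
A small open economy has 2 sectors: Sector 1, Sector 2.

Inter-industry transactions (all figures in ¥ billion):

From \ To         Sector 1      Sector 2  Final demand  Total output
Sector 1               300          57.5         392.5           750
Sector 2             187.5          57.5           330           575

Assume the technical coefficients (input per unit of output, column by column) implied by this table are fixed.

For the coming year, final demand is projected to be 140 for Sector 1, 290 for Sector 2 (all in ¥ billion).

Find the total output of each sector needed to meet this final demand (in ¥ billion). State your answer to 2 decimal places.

Technical coefficients a_ij = z_ij / X_j:
  a_11 = 300/750 = 0.40, a_21 = 187.5/750 = 0.25
  a_12 = 57.5/575 = 0.10, a_22 = 57.5/575 = 0.10
I − A =
  [   0.60    -0.10]
  [  -0.25     0.90]
det(I−A) = (0.60)(0.90) − (-0.10)(-0.25) = 0.5150
adj(I−A) = [[0.90, 0.10], [0.25, 0.60]]
(I − A)⁻¹ = adj(I−A) / det(I−A) ≈
  [   1.7476     0.1942]
  [   0.4854     1.1650]
x = (I − A)⁻¹ d = adj(I−A)·d / det(I−A), with det(I−A) = 0.5150:
  x_1 = (0.90·140 + 0.10·290) / 0.5150 = 155.00 / 0.5150 ≈ 300.97
  x_2 = (0.25·140 + 0.60·290) / 0.5150 = 209.00 / 0.5150 ≈ 405.83

x_1 = 300.97, x_2 = 405.83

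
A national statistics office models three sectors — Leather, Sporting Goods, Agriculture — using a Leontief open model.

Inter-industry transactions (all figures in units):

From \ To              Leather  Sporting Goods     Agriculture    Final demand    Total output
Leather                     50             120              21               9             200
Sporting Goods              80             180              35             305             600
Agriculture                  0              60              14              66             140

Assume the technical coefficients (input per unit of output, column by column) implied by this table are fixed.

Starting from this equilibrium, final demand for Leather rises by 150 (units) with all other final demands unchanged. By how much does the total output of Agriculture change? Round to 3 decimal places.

Technical coefficients a_ij = z_ij / X_j:
  a_11 = 50/200 = 0.25, a_21 = 80/200 = 0.40, a_31 = 0/200 = 0.00
  a_12 = 120/600 = 0.20, a_22 = 180/600 = 0.30, a_32 = 60/600 = 0.10
  a_13 = 21/140 = 0.15, a_23 = 35/140 = 0.25, a_33 = 14/140 = 0.10
I − A =
  [   0.75    -0.20    -0.15]
  [  -0.40     0.70    -0.25]
  [   0.00    -0.10     0.90]
Cofactors of I−A, C_ij = (−1)^(i+j)·(minor ij) (rows/columns in the sector order above):
  C_11 = (0.70)(0.90) − (-0.25)(-0.10) = 0.6050
  C_12 = −[(-0.40)(0.90) − (-0.25)(0.00)] = 0.3600
  C_13 = (-0.40)(-0.10) − (0.70)(0.00) = 0.0400
  C_21 = −[(-0.20)(0.90) − (-0.15)(-0.10)] = 0.1950
  C_22 = (0.75)(0.90) − (-0.15)(0.00) = 0.6750
  C_23 = −[(0.75)(-0.10) − (-0.20)(0.00)] = 0.0750
  C_31 = (-0.20)(-0.25) − (-0.15)(0.70) = 0.1550
  C_32 = −[(0.75)(-0.25) − (-0.15)(-0.40)] = 0.2475
  C_33 = (0.75)(0.70) − (-0.20)(-0.40) = 0.4450
det(I−A) = Σ_j (I−A)_1j·C_1j = (0.75)(0.6050) + (-0.20)(0.3600) + (-0.15)(0.0400) = 0.37575
adj(I−A) = Cᵀ =
  [ 0.6050   0.1950   0.1550]
  [ 0.3600   0.6750   0.2475]
  [ 0.0400   0.0750   0.4450]
(I − A)⁻¹ = adj(I−A) / det(I−A) ≈
  [   1.6101     0.5190     0.4125]
  [   0.9581     1.7964     0.6587]
  [   0.1065     0.1996     1.1843]
Δx = (I − A)⁻¹ Δd with Δd having +150 in the Leather component and 0 elsewhere.
So Δx_3 = L_31 · (+150), where L_31 = adj(I−A)_31 / det(I−A) = 0.0400 / 0.37575.
Δx_3 = 0.0400 × (+150) / 0.37575 = 6.00 / 0.37575 ≈ 15.968.

Δx_3 = 15.968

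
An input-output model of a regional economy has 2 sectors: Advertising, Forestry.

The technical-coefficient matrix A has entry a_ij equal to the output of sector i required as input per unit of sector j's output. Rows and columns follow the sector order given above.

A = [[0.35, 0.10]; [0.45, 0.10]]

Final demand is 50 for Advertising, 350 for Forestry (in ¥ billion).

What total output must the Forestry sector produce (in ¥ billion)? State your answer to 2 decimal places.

I − A =
  [   0.65    -0.10]
  [  -0.45     0.90]
det(I−A) = (0.65)(0.90) − (-0.10)(-0.45) = 0.5400
adj(I−A) = [[0.90, 0.10], [0.45, 0.65]]
(I − A)⁻¹ = adj(I−A) / det(I−A) ≈
  [   1.6667     0.1852]
  [   0.8333     1.2037]
x = (I − A)⁻¹ d = adj(I−A)·d / det(I−A), with det(I−A) = 0.5400:
  x_A = (0.90·50 + 0.10·350) / 0.5400 = 80.00 / 0.5400 ≈ 148.15
  x_F = (0.45·50 + 0.65·350) / 0.5400 = 250.00 / 0.5400 ≈ 462.96

x_F = 462.96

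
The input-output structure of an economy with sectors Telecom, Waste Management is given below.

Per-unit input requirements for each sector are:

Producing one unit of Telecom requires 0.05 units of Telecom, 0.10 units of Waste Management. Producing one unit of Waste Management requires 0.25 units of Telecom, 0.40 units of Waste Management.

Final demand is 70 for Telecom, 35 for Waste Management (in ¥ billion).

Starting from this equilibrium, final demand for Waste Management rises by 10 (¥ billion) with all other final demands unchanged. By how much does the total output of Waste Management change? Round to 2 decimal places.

Δx_W = 17.43

I − A =
  [   0.95    -0.25]
  [  -0.10     0.60]
det(I−A) = (0.95)(0.60) − (-0.25)(-0.10) = 0.5450
adj(I−A) = [[0.60, 0.25], [0.10, 0.95]]
(I − A)⁻¹ = adj(I−A) / det(I−A) ≈
  [   1.1009     0.4587]
  [   0.1835     1.7431]
Δx = (I − A)⁻¹ Δd with Δd having +10 in the Waste Management component and 0 elsewhere.
So Δx_W = L_WW · (+10), where L_WW = adj(I−A)_WW / det(I−A) = 0.95 / 0.5450.
Δx_W = 0.95 × (+10) / 0.5450 = 9.50 / 0.5450 ≈ 17.43.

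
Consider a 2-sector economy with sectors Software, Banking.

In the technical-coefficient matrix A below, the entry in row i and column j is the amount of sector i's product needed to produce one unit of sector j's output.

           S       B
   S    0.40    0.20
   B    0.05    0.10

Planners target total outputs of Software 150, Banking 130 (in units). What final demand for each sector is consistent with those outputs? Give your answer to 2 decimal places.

I − A =
  [   0.60    -0.20]
  [  -0.05     0.90]
d = (I − A) x:
  d_S = (+0.60)·150 + (-0.20)·130 = 64.00
  d_B = (-0.05)·150 + (+0.90)·130 = 109.50

d_S = 64.00, d_B = 109.50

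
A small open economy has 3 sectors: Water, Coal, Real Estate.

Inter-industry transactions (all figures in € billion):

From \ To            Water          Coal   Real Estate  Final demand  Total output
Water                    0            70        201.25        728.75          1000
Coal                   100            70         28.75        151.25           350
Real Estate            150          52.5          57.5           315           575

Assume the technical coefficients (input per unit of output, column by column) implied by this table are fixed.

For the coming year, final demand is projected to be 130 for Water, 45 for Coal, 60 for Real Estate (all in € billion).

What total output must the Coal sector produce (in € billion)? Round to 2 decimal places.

Technical coefficients a_ij = z_ij / X_j:
  a_WW = 0/1000 = 0.00, a_CW = 100/1000 = 0.10, a_RW = 150/1000 = 0.15
  a_WC = 70/350 = 0.20, a_CC = 70/350 = 0.20, a_RC = 52.5/350 = 0.15
  a_WR = 201.25/575 = 0.35, a_CR = 28.75/575 = 0.05, a_RR = 57.5/575 = 0.10
I − A =
  [   1.00    -0.20    -0.35]
  [  -0.10     0.80    -0.05]
  [  -0.15    -0.15     0.90]
Cofactors of I−A, C_ij = (−1)^(i+j)·(minor ij) (rows/columns in the sector order above):
  C_11 = (0.80)(0.90) − (-0.05)(-0.15) = 0.7125
  C_12 = −[(-0.10)(0.90) − (-0.05)(-0.15)] = 0.0975
  C_13 = (-0.10)(-0.15) − (0.80)(-0.15) = 0.1350
  C_21 = −[(-0.20)(0.90) − (-0.35)(-0.15)] = 0.2325
  C_22 = (1.00)(0.90) − (-0.35)(-0.15) = 0.8475
  C_23 = −[(1.00)(-0.15) − (-0.20)(-0.15)] = 0.1800
  C_31 = (-0.20)(-0.05) − (-0.35)(0.80) = 0.2900
  C_32 = −[(1.00)(-0.05) − (-0.35)(-0.10)] = 0.0850
  C_33 = (1.00)(0.80) − (-0.20)(-0.10) = 0.7800
det(I−A) = Σ_j (I−A)_1j·C_1j = (1.00)(0.7125) + (-0.20)(0.0975) + (-0.35)(0.1350) = 0.64575
adj(I−A) = Cᵀ =
  [ 0.7125   0.2325   0.2900]
  [ 0.0975   0.8475   0.0850]
  [ 0.1350   0.1800   0.7800]
(I − A)⁻¹ = adj(I−A) / det(I−A) ≈
  [   1.1034     0.3600     0.4491]
  [   0.1510     1.3124     0.1316]
  [   0.2091     0.2787     1.2079]
x = (I − A)⁻¹ d = adj(I−A)·d / det(I−A), with det(I−A) = 0.64575:
  x_W = (0.7125·130 + 0.2325·45 + 0.2900·60) / 0.64575 = 120.4875 / 0.64575 ≈ 186.59
  x_C = (0.0975·130 + 0.8475·45 + 0.0850·60) / 0.64575 = 55.9125 / 0.64575 ≈ 86.59
  x_R = (0.1350·130 + 0.1800·45 + 0.7800·60) / 0.64575 = 72.45 / 0.64575 ≈ 112.20

x_C = 86.59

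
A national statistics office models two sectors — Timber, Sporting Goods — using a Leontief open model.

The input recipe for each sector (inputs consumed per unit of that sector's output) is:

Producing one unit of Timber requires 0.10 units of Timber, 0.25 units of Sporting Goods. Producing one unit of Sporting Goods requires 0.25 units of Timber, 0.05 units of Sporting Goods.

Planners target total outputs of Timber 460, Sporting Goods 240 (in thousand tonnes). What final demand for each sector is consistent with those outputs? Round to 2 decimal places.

I − A =
  [   0.90    -0.25]
  [  -0.25     0.95]
d = (I − A) x:
  d_1 = (+0.90)·460 + (-0.25)·240 = 354.00
  d_2 = (-0.25)·460 + (+0.95)·240 = 113.00

d_1 = 354.00, d_2 = 113.00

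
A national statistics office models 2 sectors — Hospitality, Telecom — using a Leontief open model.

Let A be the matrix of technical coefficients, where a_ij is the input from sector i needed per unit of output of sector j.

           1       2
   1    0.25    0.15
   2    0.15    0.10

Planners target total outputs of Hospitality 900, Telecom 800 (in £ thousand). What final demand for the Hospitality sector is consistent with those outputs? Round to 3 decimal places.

d_1 = 555.000

I − A =
  [   0.75    -0.15]
  [  -0.15     0.90]
d = (I − A) x:
  d_1 = (+0.75)·900 + (-0.15)·800 = 555.000
  d_2 = (-0.15)·900 + (+0.90)·800 = 585.000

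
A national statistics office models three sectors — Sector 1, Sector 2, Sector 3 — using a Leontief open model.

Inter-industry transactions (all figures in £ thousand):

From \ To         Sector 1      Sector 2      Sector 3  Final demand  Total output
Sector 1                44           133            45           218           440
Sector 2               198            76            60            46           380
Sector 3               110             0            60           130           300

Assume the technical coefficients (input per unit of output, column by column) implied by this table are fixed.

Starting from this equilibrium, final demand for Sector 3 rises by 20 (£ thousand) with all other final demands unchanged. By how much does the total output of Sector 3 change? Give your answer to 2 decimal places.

Δx_3 = 27.95

Technical coefficients a_ij = z_ij / X_j:
  a_11 = 44/440 = 0.10, a_21 = 198/440 = 0.45, a_31 = 110/440 = 0.25
  a_12 = 133/380 = 0.35, a_22 = 76/380 = 0.20, a_32 = 0/380 = 0.00
  a_13 = 45/300 = 0.15, a_23 = 60/300 = 0.20, a_33 = 60/300 = 0.20
I − A =
  [   0.90    -0.35    -0.15]
  [  -0.45     0.80    -0.20]
  [  -0.25     0.00     0.80]
Cofactors of I−A, C_ij = (−1)^(i+j)·(minor ij) (rows/columns in the sector order above):
  C_11 = (0.80)(0.80) − (-0.20)(0.00) = 0.6400
  C_12 = −[(-0.45)(0.80) − (-0.20)(-0.25)] = 0.4100
  C_13 = (-0.45)(0.00) − (0.80)(-0.25) = 0.2000
  C_21 = −[(-0.35)(0.80) − (-0.15)(0.00)] = 0.2800
  C_22 = (0.90)(0.80) − (-0.15)(-0.25) = 0.6825
  C_23 = −[(0.90)(0.00) − (-0.35)(-0.25)] = 0.0875
  C_31 = (-0.35)(-0.20) − (-0.15)(0.80) = 0.1900
  C_32 = −[(0.90)(-0.20) − (-0.15)(-0.45)] = 0.2475
  C_33 = (0.90)(0.80) − (-0.35)(-0.45) = 0.5625
det(I−A) = Σ_j (I−A)_1j·C_1j = (0.90)(0.6400) + (-0.35)(0.4100) + (-0.15)(0.2000) = 0.4025
adj(I−A) = Cᵀ =
  [ 0.6400   0.2800   0.1900]
  [ 0.4100   0.6825   0.2475]
  [ 0.2000   0.0875   0.5625]
(I − A)⁻¹ = adj(I−A) / det(I−A) ≈
  [   1.5901     0.6957     0.4720]
  [   1.0186     1.6957     0.6149]
  [   0.4969     0.2174     1.3975]
Δx = (I − A)⁻¹ Δd with Δd having +20 in the Sector 3 component and 0 elsewhere.
So Δx_3 = L_33 · (+20), where L_33 = adj(I−A)_33 / det(I−A) = 0.5625 / 0.4025.
Δx_3 = 0.5625 × (+20) / 0.4025 = 11.25 / 0.4025 ≈ 27.95.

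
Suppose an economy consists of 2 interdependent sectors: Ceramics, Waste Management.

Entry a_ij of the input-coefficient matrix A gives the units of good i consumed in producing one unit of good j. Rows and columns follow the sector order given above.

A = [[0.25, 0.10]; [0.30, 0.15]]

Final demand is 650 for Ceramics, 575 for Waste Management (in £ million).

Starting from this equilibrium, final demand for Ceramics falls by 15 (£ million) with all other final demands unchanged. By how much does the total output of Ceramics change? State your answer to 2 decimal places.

Δx_1 = -20.99

I − A =
  [   0.75    -0.10]
  [  -0.30     0.85]
det(I−A) = (0.75)(0.85) − (-0.10)(-0.30) = 0.6075
adj(I−A) = [[0.85, 0.10], [0.30, 0.75]]
(I − A)⁻¹ = adj(I−A) / det(I−A) ≈
  [   1.3992     0.1646]
  [   0.4938     1.2346]
Δx = (I − A)⁻¹ Δd with Δd having -15 in the Ceramics component and 0 elsewhere.
So Δx_1 = L_11 · (-15), where L_11 = adj(I−A)_11 / det(I−A) = 0.85 / 0.6075.
Δx_1 = 0.85 × (-15) / 0.6075 = -12.75 / 0.6075 ≈ -20.99.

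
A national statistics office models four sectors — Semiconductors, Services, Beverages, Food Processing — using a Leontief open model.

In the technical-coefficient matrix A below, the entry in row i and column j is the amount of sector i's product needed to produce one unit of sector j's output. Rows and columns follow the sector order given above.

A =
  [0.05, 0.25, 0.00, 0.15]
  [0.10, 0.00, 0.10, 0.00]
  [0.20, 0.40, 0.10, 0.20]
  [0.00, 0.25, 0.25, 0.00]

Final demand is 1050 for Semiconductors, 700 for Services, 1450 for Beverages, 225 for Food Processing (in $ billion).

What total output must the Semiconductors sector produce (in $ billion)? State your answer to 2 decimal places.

x_1 = 1591.37

I − A =
  [   0.95    -0.25     0.00    -0.15]
  [  -0.10     1.00    -0.10     0.00]
  [  -0.20    -0.40     0.90    -0.20]
  [   0.00    -0.25    -0.25     1.00]
Compute the cofactors C_ij = (−1)^(i+j)·(3×3 minor ij) of I−A; the adjugate is their transpose:
adj(I−A) = Cᵀ =
  [ 0.80500   0.26125   0.06625   0.13400]
  [ 0.10500   0.80000   0.09875   0.03550]
  [ 0.24500   0.48500   0.92125   0.22100]
  [ 0.08750   0.32125   0.25500   0.78950]
det(I−A) = Σ_j (I−A)_1j·C_1j = (0.95)(0.80500) + (-0.25)(0.10500) + (0.00)(0.24500) + (-0.15)(0.08750) = 0.725375
(I − A)⁻¹ = adj(I−A) / det(I−A) ≈
  [   1.1098     0.3602     0.0913     0.1847]
  [   0.1448     1.1029     0.1361     0.0489]
  [   0.3378     0.6686     1.2700     0.3047]
  [   0.1206     0.4429     0.3515     1.0884]
x = (I − A)⁻¹ d = adj(I−A)·d / det(I−A), with det(I−A) = 0.725375:
  x_1 = (0.80500·1050 + 0.26125·700 + 0.06625·1450 + 0.13400·225) / 0.725375 = 1154.3375 / 0.725375 ≈ 1591.37
  x_2 = (0.10500·1050 + 0.80000·700 + 0.09875·1450 + 0.03550·225) / 0.725375 = 821.425 / 0.725375 ≈ 1132.41
  x_3 = (0.24500·1050 + 0.48500·700 + 0.92125·1450 + 0.22100·225) / 0.725375 = 1982.2875 / 0.725375 ≈ 2732.78
  x_4 = (0.08750·1050 + 0.32125·700 + 0.25500·1450 + 0.78950·225) / 0.725375 = 864.1375 / 0.725375 ≈ 1191.30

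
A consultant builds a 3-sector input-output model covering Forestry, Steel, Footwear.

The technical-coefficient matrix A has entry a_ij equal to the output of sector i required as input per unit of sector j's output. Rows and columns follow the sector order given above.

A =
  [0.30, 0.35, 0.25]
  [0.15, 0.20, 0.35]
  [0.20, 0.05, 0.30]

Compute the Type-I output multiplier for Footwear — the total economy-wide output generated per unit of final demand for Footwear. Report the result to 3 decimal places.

I − A =
  [   0.70    -0.35    -0.25]
  [  -0.15     0.80    -0.35]
  [  -0.20    -0.05     0.70]
Cofactors of I−A, C_ij = (−1)^(i+j)·(minor ij) (rows/columns in the sector order above):
  C_11 = (0.80)(0.70) − (-0.35)(-0.05) = 0.5425
  C_12 = −[(-0.15)(0.70) − (-0.35)(-0.20)] = 0.1750
  C_13 = (-0.15)(-0.05) − (0.80)(-0.20) = 0.1675
  C_21 = −[(-0.35)(0.70) − (-0.25)(-0.05)] = 0.2575
  C_22 = (0.70)(0.70) − (-0.25)(-0.20) = 0.4400
  C_23 = −[(0.70)(-0.05) − (-0.35)(-0.20)] = 0.1050
  C_31 = (-0.35)(-0.35) − (-0.25)(0.80) = 0.3225
  C_32 = −[(0.70)(-0.35) − (-0.25)(-0.15)] = 0.2825
  C_33 = (0.70)(0.80) − (-0.35)(-0.15) = 0.5075
det(I−A) = Σ_j (I−A)_1j·C_1j = (0.70)(0.5425) + (-0.35)(0.1750) + (-0.25)(0.1675) = 0.276625
adj(I−A) = Cᵀ =
  [ 0.5425   0.2575   0.3225]
  [ 0.1750   0.4400   0.2825]
  [ 0.1675   0.1050   0.5075]
(I − A)⁻¹ = adj(I−A) / det(I−A) ≈
  [   1.9611     0.9309     1.1658]
  [   0.6326     1.5906     1.0212]
  [   0.6055     0.3796     1.8346]
The output multiplier for sector j is the column-j sum of the Leontief inverse (I − A)⁻¹ = adj(I−A) / det(I−A).
Column 3 of adj(I−A): (0.3225, 0.2825, 0.5075); det(I−A) = 0.276625.
m_3 = (0.3225 + 0.2825 + 0.5075) / 0.276625 = 1.1125 / 0.276625 ≈ 4.022.

m_3 = 4.022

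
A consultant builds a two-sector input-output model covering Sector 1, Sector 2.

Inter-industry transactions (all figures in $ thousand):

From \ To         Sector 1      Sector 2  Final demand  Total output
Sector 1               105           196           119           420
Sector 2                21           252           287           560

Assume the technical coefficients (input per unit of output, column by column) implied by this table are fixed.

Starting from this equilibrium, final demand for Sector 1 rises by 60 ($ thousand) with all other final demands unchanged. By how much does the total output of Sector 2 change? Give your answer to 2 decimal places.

Technical coefficients a_ij = z_ij / X_j:
  a_11 = 105/420 = 0.25, a_21 = 21/420 = 0.05
  a_12 = 196/560 = 0.35, a_22 = 252/560 = 0.45
I − A =
  [   0.75    -0.35]
  [  -0.05     0.55]
det(I−A) = (0.75)(0.55) − (-0.35)(-0.05) = 0.3950
adj(I−A) = [[0.55, 0.35], [0.05, 0.75]]
(I − A)⁻¹ = adj(I−A) / det(I−A) ≈
  [   1.3924     0.8861]
  [   0.1266     1.8987]
Δx = (I − A)⁻¹ Δd with Δd having +60 in the Sector 1 component and 0 elsewhere.
So Δx_2 = L_21 · (+60), where L_21 = adj(I−A)_21 / det(I−A) = 0.05 / 0.3950.
Δx_2 = 0.05 × (+60) / 0.3950 = 3.00 / 0.3950 ≈ 7.59.

Δx_2 = 7.59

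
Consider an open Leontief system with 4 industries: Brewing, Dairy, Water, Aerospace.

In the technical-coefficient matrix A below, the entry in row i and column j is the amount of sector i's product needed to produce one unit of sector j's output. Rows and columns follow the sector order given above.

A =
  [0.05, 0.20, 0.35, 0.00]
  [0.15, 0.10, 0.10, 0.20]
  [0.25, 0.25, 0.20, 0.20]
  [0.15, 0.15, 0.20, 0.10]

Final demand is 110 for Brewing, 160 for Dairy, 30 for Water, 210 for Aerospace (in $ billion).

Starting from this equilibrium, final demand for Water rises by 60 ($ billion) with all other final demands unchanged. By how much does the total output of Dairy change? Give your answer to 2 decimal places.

Δx_D = 27.27

I − A =
  [   0.95    -0.20    -0.35     0.00]
  [  -0.15     0.90    -0.10    -0.20]
  [  -0.25    -0.25     0.80    -0.20]
  [  -0.15    -0.15    -0.20     0.90]
Compute the cofactors C_ij = (−1)^(i+j)·(3×3 minor ij) of I−A; the adjugate is their transpose:
adj(I−A) = Cᵀ =
  [ 0.552500   0.225250   0.299000   0.116500]
  [ 0.161500   0.556750   0.181250   0.164000]
  [ 0.267750   0.293250   0.708000   0.222500]
  [ 0.178500   0.195500   0.237375   0.539375]
det(I−A) = Σ_j (I−A)_1j·C_1j = (0.95)(0.552500) + (-0.20)(0.161500) + (-0.35)(0.267750) + (0.00)(0.178500) = 0.3988625
(I − A)⁻¹ = adj(I−A) / det(I−A) ≈
  [   1.3852     0.5647     0.7496     0.2921]
  [   0.4049     1.3958     0.4544     0.4112]
  [   0.6713     0.7352     1.7750     0.5578]
  [   0.4475     0.4901     0.5951     1.3523]
Δx = (I − A)⁻¹ Δd with Δd having +60 in the Water component and 0 elsewhere.
So Δx_D = L_DW · (+60), where L_DW = adj(I−A)_DW / det(I−A) = 0.181250 / 0.3988625.
Δx_D = 0.181250 × (+60) / 0.3988625 = 10.875 / 0.3988625 ≈ 27.27.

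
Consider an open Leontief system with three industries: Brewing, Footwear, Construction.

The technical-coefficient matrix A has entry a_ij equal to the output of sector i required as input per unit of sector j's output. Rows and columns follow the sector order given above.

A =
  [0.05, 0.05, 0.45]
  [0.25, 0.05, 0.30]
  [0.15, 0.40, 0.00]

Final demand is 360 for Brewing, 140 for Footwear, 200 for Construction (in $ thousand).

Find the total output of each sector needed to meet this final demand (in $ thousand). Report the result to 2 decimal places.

I − A =
  [   0.95    -0.05    -0.45]
  [  -0.25     0.95    -0.30]
  [  -0.15    -0.40     1.00]
Cofactors of I−A, C_ij = (−1)^(i+j)·(minor ij) (rows/columns in the sector order above):
  C_11 = (0.95)(1.00) − (-0.30)(-0.40) = 0.8300
  C_12 = −[(-0.25)(1.00) − (-0.30)(-0.15)] = 0.2950
  C_13 = (-0.25)(-0.40) − (0.95)(-0.15) = 0.2425
  C_21 = −[(-0.05)(1.00) − (-0.45)(-0.40)] = 0.2300
  C_22 = (0.95)(1.00) − (-0.45)(-0.15) = 0.8825
  C_23 = −[(0.95)(-0.40) − (-0.05)(-0.15)] = 0.3875
  C_31 = (-0.05)(-0.30) − (-0.45)(0.95) = 0.4425
  C_32 = −[(0.95)(-0.30) − (-0.45)(-0.25)] = 0.3975
  C_33 = (0.95)(0.95) − (-0.05)(-0.25) = 0.8900
det(I−A) = Σ_j (I−A)_1j·C_1j = (0.95)(0.8300) + (-0.05)(0.2950) + (-0.45)(0.2425) = 0.664625
adj(I−A) = Cᵀ =
  [ 0.8300   0.2300   0.4425]
  [ 0.2950   0.8825   0.3975]
  [ 0.2425   0.3875   0.8900]
(I − A)⁻¹ = adj(I−A) / det(I−A) ≈
  [   1.2488     0.3461     0.6658]
  [   0.4439     1.3278     0.5981]
  [   0.3649     0.5830     1.3391]
x = (I − A)⁻¹ d = adj(I−A)·d / det(I−A), with det(I−A) = 0.664625:
  x_B = (0.8300·360 + 0.2300·140 + 0.4425·200) / 0.664625 = 419.50 / 0.664625 ≈ 631.18
  x_F = (0.2950·360 + 0.8825·140 + 0.3975·200) / 0.664625 = 309.25 / 0.664625 ≈ 465.30
  x_C = (0.2425·360 + 0.3875·140 + 0.8900·200) / 0.664625 = 319.55 / 0.664625 ≈ 480.80

x_B = 631.18, x_F = 465.30, x_C = 480.80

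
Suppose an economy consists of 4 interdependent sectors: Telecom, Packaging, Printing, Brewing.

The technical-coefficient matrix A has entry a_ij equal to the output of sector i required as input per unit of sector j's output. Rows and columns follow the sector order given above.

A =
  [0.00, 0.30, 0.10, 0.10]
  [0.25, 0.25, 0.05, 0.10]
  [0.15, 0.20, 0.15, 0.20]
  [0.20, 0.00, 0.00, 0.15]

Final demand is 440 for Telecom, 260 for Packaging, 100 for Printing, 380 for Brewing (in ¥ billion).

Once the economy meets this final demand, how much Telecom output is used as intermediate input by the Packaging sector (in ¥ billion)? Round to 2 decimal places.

I − A =
  [   1.00    -0.30    -0.10    -0.10]
  [  -0.25     0.75    -0.05    -0.10]
  [  -0.15    -0.20     0.85    -0.20]
  [  -0.20     0.00     0.00     0.85]
Compute the cofactors C_ij = (−1)^(i+j)·(3×3 minor ij) of I−A; the adjugate is their transpose:
adj(I−A) = Cᵀ =
  [ 0.533375   0.233750   0.076500   0.108250]
  [ 0.206000   0.688750   0.064750   0.120500]
  [ 0.172125   0.216250   0.552750   0.175750]
  [ 0.125500   0.055000   0.018000   0.545250]
det(I−A) = Σ_j (I−A)_1j·C_1j = (1.00)(0.533375) + (-0.30)(0.206000) + (-0.10)(0.172125) + (-0.10)(0.125500) = 0.4418125
(I − A)⁻¹ = adj(I−A) / det(I−A) ≈
  [   1.2072     0.5291     0.1732     0.2450]
  [   0.4663     1.5589     0.1466     0.2727]
  [   0.3896     0.4895     1.2511     0.3978]
  [   0.2841     0.1245     0.0407     1.2341]
First solve x = (I − A)⁻¹ d = adj(I−A)·d / det(I−A); in particular x_2 = (0.206000·440 + 0.688750·260 + 0.064750·100 + 0.120500·380) / 0.4418125 = 321.98 / 0.4418125 ≈ 728.7707.
Intermediate flow from 1 to 2: z_12 = a_12 · x_2 = 0.30 × 321.98 / 0.4418125 = 96.594 / 0.4418125 ≈ 218.63.

z_12 = 218.63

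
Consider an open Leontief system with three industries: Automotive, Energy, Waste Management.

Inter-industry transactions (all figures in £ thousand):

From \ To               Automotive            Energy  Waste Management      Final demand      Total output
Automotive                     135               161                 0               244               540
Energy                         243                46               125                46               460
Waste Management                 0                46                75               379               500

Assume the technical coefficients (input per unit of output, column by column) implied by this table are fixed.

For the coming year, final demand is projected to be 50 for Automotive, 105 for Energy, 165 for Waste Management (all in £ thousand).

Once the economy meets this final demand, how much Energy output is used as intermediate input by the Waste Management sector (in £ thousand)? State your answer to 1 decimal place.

Technical coefficients a_ij = z_ij / X_j:
  a_AA = 135/540 = 0.25, a_EA = 243/540 = 0.45, a_WA = 0/540 = 0.00
  a_AE = 161/460 = 0.35, a_EE = 46/460 = 0.10, a_WE = 46/460 = 0.10
  a_AW = 0/500 = 0.00, a_EW = 125/500 = 0.25, a_WW = 75/500 = 0.15
I − A =
  [   0.75    -0.35     0.00]
  [  -0.45     0.90    -0.25]
  [   0.00    -0.10     0.85]
Cofactors of I−A, C_ij = (−1)^(i+j)·(minor ij) (rows/columns in the sector order above):
  C_11 = (0.90)(0.85) − (-0.25)(-0.10) = 0.7400
  C_12 = −[(-0.45)(0.85) − (-0.25)(0.00)] = 0.3825
  C_13 = (-0.45)(-0.10) − (0.90)(0.00) = 0.0450
  C_21 = −[(-0.35)(0.85) − (0.00)(-0.10)] = 0.2975
  C_22 = (0.75)(0.85) − (0.00)(0.00) = 0.6375
  C_23 = −[(0.75)(-0.10) − (-0.35)(0.00)] = 0.0750
  C_31 = (-0.35)(-0.25) − (0.00)(0.90) = 0.0875
  C_32 = −[(0.75)(-0.25) − (0.00)(-0.45)] = 0.1875
  C_33 = (0.75)(0.90) − (-0.35)(-0.45) = 0.5175
det(I−A) = Σ_j (I−A)_1j·C_1j = (0.75)(0.7400) + (-0.35)(0.3825) + (0.00)(0.0450) = 0.421125
adj(I−A) = Cᵀ =
  [ 0.7400   0.2975   0.0875]
  [ 0.3825   0.6375   0.1875]
  [ 0.0450   0.0750   0.5175]
(I − A)⁻¹ = adj(I−A) / det(I−A) ≈
  [   1.7572     0.7064     0.2078]
  [   0.9083     1.5138     0.4452]
  [   0.1069     0.1781     1.2289]
First solve x = (I − A)⁻¹ d = adj(I−A)·d / det(I−A); in particular x_W = (0.0450·50 + 0.0750·105 + 0.5175·165) / 0.421125 = 95.5125 / 0.421125 ≈ 226.803.
Intermediate flow from E to W: z_EW = a_EW · x_W = 0.25 × 95.5125 / 0.421125 = 23.878125 / 0.421125 ≈ 56.7.

z_EW = 56.7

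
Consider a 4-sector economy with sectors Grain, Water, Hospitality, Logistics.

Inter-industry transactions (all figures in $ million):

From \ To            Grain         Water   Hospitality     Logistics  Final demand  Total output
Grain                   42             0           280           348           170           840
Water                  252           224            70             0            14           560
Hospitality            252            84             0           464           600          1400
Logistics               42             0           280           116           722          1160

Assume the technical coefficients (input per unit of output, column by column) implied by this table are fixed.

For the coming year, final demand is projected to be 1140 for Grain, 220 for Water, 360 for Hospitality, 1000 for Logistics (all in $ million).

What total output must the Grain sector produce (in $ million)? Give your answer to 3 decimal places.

Technical coefficients a_ij = z_ij / X_j:
  a_11 = 42/840 = 0.05, a_21 = 252/840 = 0.30, a_31 = 252/840 = 0.30, a_41 = 42/840 = 0.05
  a_12 = 0/560 = 0.00, a_22 = 224/560 = 0.40, a_32 = 84/560 = 0.15, a_42 = 0/560 = 0.00
  a_13 = 280/1400 = 0.20, a_23 = 70/1400 = 0.05, a_33 = 0/1400 = 0.00, a_43 = 280/1400 = 0.20
  a_14 = 348/1160 = 0.30, a_24 = 0/1160 = 0.00, a_34 = 464/1160 = 0.40, a_44 = 116/1160 = 0.10
I − A =
  [   0.95     0.00    -0.20    -0.30]
  [  -0.30     0.60    -0.05     0.00]
  [  -0.30    -0.15     1.00    -0.40]
  [  -0.05     0.00    -0.20     0.90]
Compute the cofactors C_ij = (−1)^(i+j)·(3×3 minor ij) of I−A; the adjugate is their transpose:
adj(I−A) = Cᵀ =
  [ 0.485250   0.036000   0.144000   0.225750]
  [ 0.260500   0.688000   0.114000   0.137500]
  [ 0.214500   0.126000   0.504000   0.295500]
  [ 0.074625   0.030000   0.120000   0.517875]
det(I−A) = Σ_j (I−A)_1j·C_1j = (0.95)(0.485250) + (0.00)(0.260500) + (-0.20)(0.214500) + (-0.30)(0.074625) = 0.3957
(I − A)⁻¹ = adj(I−A) / det(I−A) ≈
  [   1.2263     0.0910     0.3639     0.5705]
  [   0.6583     1.7387     0.2881     0.3475]
  [   0.5421     0.3184     1.2737     0.7468]
  [   0.1886     0.0758     0.3033     1.3088]
x = (I − A)⁻¹ d = adj(I−A)·d / det(I−A), with det(I−A) = 0.3957:
  x_1 = (0.485250·1140 + 0.036000·220 + 0.144000·360 + 0.225750·1000) / 0.3957 = 838.695 / 0.3957 ≈ 2119.522
  x_2 = (0.260500·1140 + 0.688000·220 + 0.114000·360 + 0.137500·1000) / 0.3957 = 626.87 / 0.3957 ≈ 1584.205
  x_3 = (0.214500·1140 + 0.126000·220 + 0.504000·360 + 0.295500·1000) / 0.3957 = 749.19 / 0.3957 ≈ 1893.328
  x_4 = (0.074625·1140 + 0.030000·220 + 0.120000·360 + 0.517875·1000) / 0.3957 = 652.7475 / 0.3957 ≈ 1649.602

x_1 = 2119.522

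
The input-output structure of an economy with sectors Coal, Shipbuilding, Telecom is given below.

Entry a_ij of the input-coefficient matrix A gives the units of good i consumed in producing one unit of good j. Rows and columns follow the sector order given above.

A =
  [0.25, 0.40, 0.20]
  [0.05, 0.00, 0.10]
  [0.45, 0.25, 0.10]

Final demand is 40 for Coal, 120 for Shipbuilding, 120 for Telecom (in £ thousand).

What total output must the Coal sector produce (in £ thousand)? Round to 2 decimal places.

I − A =
  [   0.75    -0.40    -0.20]
  [  -0.05     1.00    -0.10]
  [  -0.45    -0.25     0.90]
Cofactors of I−A, C_ij = (−1)^(i+j)·(minor ij) (rows/columns in the sector order above):
  C_11 = (1.00)(0.90) − (-0.10)(-0.25) = 0.8750
  C_12 = −[(-0.05)(0.90) − (-0.10)(-0.45)] = 0.0900
  C_13 = (-0.05)(-0.25) − (1.00)(-0.45) = 0.4625
  C_21 = −[(-0.40)(0.90) − (-0.20)(-0.25)] = 0.4100
  C_22 = (0.75)(0.90) − (-0.20)(-0.45) = 0.5850
  C_23 = −[(0.75)(-0.25) − (-0.40)(-0.45)] = 0.3675
  C_31 = (-0.40)(-0.10) − (-0.20)(1.00) = 0.2400
  C_32 = −[(0.75)(-0.10) − (-0.20)(-0.05)] = 0.0850
  C_33 = (0.75)(1.00) − (-0.40)(-0.05) = 0.7300
det(I−A) = Σ_j (I−A)_1j·C_1j = (0.75)(0.8750) + (-0.40)(0.0900) + (-0.20)(0.4625) = 0.52775
adj(I−A) = Cᵀ =
  [ 0.8750   0.4100   0.2400]
  [ 0.0900   0.5850   0.0850]
  [ 0.4625   0.3675   0.7300]
(I − A)⁻¹ = adj(I−A) / det(I−A) ≈
  [   1.6580     0.7769     0.4548]
  [   0.1705     1.1085     0.1611]
  [   0.8764     0.6964     1.3832]
x = (I − A)⁻¹ d = adj(I−A)·d / det(I−A), with det(I−A) = 0.52775:
  x_1 = (0.8750·40 + 0.4100·120 + 0.2400·120) / 0.52775 = 113.00 / 0.52775 ≈ 214.12
  x_2 = (0.0900·40 + 0.5850·120 + 0.0850·120) / 0.52775 = 84.00 / 0.52775 ≈ 159.17
  x_3 = (0.4625·40 + 0.3675·120 + 0.7300·120) / 0.52775 = 150.20 / 0.52775 ≈ 284.60

x_1 = 214.12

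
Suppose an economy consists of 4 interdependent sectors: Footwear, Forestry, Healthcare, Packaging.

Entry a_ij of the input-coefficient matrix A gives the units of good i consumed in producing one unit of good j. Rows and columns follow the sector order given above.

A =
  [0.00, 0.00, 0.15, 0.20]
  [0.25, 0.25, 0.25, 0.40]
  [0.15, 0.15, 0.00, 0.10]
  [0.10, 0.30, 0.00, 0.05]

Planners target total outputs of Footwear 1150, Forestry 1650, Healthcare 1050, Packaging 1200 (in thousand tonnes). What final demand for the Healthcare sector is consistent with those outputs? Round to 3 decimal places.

I − A =
  [   1.00     0.00    -0.15    -0.20]
  [  -0.25     0.75    -0.25    -0.40]
  [  -0.15    -0.15     1.00    -0.10]
  [  -0.10    -0.30     0.00     0.95]
d = (I − A) x:
  d_1 = (+1.00)·1150 + (+0.00)·1650 + (-0.15)·1050 + (-0.20)·1200 = 752.500
  d_2 = (-0.25)·1150 + (+0.75)·1650 + (-0.25)·1050 + (-0.40)·1200 = 207.500
  d_3 = (-0.15)·1150 + (-0.15)·1650 + (+1.00)·1050 + (-0.10)·1200 = 510.000
  d_4 = (-0.10)·1150 + (-0.30)·1650 + (+0.00)·1050 + (+0.95)·1200 = 530.000

d_3 = 510.000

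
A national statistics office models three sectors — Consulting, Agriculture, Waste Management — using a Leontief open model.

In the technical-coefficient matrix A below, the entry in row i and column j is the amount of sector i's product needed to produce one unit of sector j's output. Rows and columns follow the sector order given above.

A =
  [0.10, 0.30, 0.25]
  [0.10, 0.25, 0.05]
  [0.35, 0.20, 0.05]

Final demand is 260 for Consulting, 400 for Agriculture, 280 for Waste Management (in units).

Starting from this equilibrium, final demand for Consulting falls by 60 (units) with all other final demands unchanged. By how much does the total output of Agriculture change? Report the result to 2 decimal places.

I − A =
  [   0.90    -0.30    -0.25]
  [  -0.10     0.75    -0.05]
  [  -0.35    -0.20     0.95]
Cofactors of I−A, C_ij = (−1)^(i+j)·(minor ij) (rows/columns in the sector order above):
  C_11 = (0.75)(0.95) − (-0.05)(-0.20) = 0.7025
  C_12 = −[(-0.10)(0.95) − (-0.05)(-0.35)] = 0.1125
  C_13 = (-0.10)(-0.20) − (0.75)(-0.35) = 0.2825
  C_21 = −[(-0.30)(0.95) − (-0.25)(-0.20)] = 0.3350
  C_22 = (0.90)(0.95) − (-0.25)(-0.35) = 0.7675
  C_23 = −[(0.90)(-0.20) − (-0.30)(-0.35)] = 0.2850
  C_31 = (-0.30)(-0.05) − (-0.25)(0.75) = 0.2025
  C_32 = −[(0.90)(-0.05) − (-0.25)(-0.10)] = 0.0700
  C_33 = (0.90)(0.75) − (-0.30)(-0.10) = 0.6450
det(I−A) = Σ_j (I−A)_1j·C_1j = (0.90)(0.7025) + (-0.30)(0.1125) + (-0.25)(0.2825) = 0.527875
adj(I−A) = Cᵀ =
  [ 0.7025   0.3350   0.2025]
  [ 0.1125   0.7675   0.0700]
  [ 0.2825   0.2850   0.6450]
(I − A)⁻¹ = adj(I−A) / det(I−A) ≈
  [   1.3308     0.6346     0.3836]
  [   0.2131     1.4539     0.1326]
  [   0.5352     0.5399     1.2219]
Δx = (I − A)⁻¹ Δd with Δd having -60 in the Consulting component and 0 elsewhere.
So Δx_A = L_AC · (-60), where L_AC = adj(I−A)_AC / det(I−A) = 0.1125 / 0.527875.
Δx_A = 0.1125 × (-60) / 0.527875 = -6.75 / 0.527875 ≈ -12.79.

Δx_A = -12.79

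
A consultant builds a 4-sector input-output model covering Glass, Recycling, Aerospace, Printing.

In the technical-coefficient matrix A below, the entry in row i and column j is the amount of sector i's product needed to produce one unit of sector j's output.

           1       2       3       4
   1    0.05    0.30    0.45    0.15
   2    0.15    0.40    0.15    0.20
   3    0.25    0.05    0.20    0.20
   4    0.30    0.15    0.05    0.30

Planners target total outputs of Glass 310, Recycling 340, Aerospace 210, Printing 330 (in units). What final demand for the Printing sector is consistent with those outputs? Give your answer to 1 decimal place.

d_4 = 76.5

I − A =
  [   0.95    -0.30    -0.45    -0.15]
  [  -0.15     0.60    -0.15    -0.20]
  [  -0.25    -0.05     0.80    -0.20]
  [  -0.30    -0.15    -0.05     0.70]
d = (I − A) x:
  d_1 = (+0.95)·310 + (-0.30)·340 + (-0.45)·210 + (-0.15)·330 = 48.5
  d_2 = (-0.15)·310 + (+0.60)·340 + (-0.15)·210 + (-0.20)·330 = 60.0
  d_3 = (-0.25)·310 + (-0.05)·340 + (+0.80)·210 + (-0.20)·330 = 7.5
  d_4 = (-0.30)·310 + (-0.15)·340 + (-0.05)·210 + (+0.70)·330 = 76.5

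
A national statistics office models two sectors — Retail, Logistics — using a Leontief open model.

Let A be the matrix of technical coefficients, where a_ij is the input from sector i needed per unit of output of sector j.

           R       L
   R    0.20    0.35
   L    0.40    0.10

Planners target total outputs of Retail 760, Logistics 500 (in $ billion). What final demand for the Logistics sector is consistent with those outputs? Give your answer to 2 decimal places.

I − A =
  [   0.80    -0.35]
  [  -0.40     0.90]
d = (I − A) x:
  d_R = (+0.80)·760 + (-0.35)·500 = 433.00
  d_L = (-0.40)·760 + (+0.90)·500 = 146.00

d_L = 146.00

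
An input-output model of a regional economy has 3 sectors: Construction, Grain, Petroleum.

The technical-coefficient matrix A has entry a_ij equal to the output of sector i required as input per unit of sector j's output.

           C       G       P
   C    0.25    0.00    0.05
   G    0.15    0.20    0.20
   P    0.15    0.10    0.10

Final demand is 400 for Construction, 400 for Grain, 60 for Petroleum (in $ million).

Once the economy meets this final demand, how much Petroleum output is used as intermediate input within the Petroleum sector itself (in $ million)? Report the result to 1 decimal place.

z_PP = 23.2

I − A =
  [   0.75     0.00    -0.05]
  [  -0.15     0.80    -0.20]
  [  -0.15    -0.10     0.90]
Cofactors of I−A, C_ij = (−1)^(i+j)·(minor ij) (rows/columns in the sector order above):
  C_11 = (0.80)(0.90) − (-0.20)(-0.10) = 0.7000
  C_12 = −[(-0.15)(0.90) − (-0.20)(-0.15)] = 0.1650
  C_13 = (-0.15)(-0.10) − (0.80)(-0.15) = 0.1350
  C_21 = −[(0.00)(0.90) − (-0.05)(-0.10)] = 0.0050
  C_22 = (0.75)(0.90) − (-0.05)(-0.15) = 0.6675
  C_23 = −[(0.75)(-0.10) − (0.00)(-0.15)] = 0.0750
  C_31 = (0.00)(-0.20) − (-0.05)(0.80) = 0.0400
  C_32 = −[(0.75)(-0.20) − (-0.05)(-0.15)] = 0.1575
  C_33 = (0.75)(0.80) − (0.00)(-0.15) = 0.6000
det(I−A) = Σ_j (I−A)_1j·C_1j = (0.75)(0.7000) + (0.00)(0.1650) + (-0.05)(0.1350) = 0.51825
adj(I−A) = Cᵀ =
  [ 0.7000   0.0050   0.0400]
  [ 0.1650   0.6675   0.1575]
  [ 0.1350   0.0750   0.6000]
(I − A)⁻¹ = adj(I−A) / det(I−A) ≈
  [   1.3507     0.0096     0.0772]
  [   0.3184     1.2880     0.3039]
  [   0.2605     0.1447     1.1577]
First solve x = (I − A)⁻¹ d = adj(I−A)·d / det(I−A); in particular x_P = (0.1350·400 + 0.0750·400 + 0.6000·60) / 0.51825 = 120.00 / 0.51825 ≈ 231.548.
Intermediate flow from P to P: z_PP = a_PP · x_P = 0.10 × 120.00 / 0.51825 = 12.00 / 0.51825 ≈ 23.2.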